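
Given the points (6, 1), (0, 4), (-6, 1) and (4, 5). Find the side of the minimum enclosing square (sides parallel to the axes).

The bounding box has width 12 and height 4.
An axis-aligned square enclosing the set must have side ≥ max(width, height).
So the minimum side is max(12, 4) = 12.

12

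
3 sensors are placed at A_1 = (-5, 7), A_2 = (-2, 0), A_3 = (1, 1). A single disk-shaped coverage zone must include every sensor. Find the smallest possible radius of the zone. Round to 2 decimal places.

4.24

Side lengths²: A_1A_2² = 58, A_1A_3² = 72, A_2A_3² = 10.
Since A_1A_3² = 72 ≥ 58 + 10 = 68, the angle opposite A_1A_3 is not acute, so the smallest enclosing circle has A_1A_3 as diameter.
Centre = midpoint of A_1A_3 = (-2, 4), r² = 72/4 = 18.
r = √18 ≈ 4.24.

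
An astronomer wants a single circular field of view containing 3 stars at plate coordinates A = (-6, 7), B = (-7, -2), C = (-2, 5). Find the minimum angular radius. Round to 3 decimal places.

4.584

Side lengths²: AB² = 82, AC² = 20, BC² = 74.
Since AB² = 82 < 74 + 20 = 94, the triangle is acute, so the smallest enclosing circle is the circumcircle.
Circumcentre = (-110/19, 46/19), r² = 7585/361.
r = √(7585/361) ≈ 4.584.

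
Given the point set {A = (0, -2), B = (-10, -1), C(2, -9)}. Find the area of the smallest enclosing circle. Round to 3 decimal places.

Side lengths²: AB² = 101, AC² = 53, BC² = 208.
Since BC² = 208 ≥ 101 + 53 = 154, the angle opposite BC is not acute, so the smallest enclosing circle has BC as diameter.
Centre = midpoint of BC = (-4, -5), r² = 208/4 = 52.
Area = π·r² = π·52 ≈ 163.363.

163.363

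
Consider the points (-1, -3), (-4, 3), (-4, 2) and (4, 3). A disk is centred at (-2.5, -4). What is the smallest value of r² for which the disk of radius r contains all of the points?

91.25

The required radius is the distance from (-2.5, -4) to the farthest point.
Squared distances: 3.25, 51.25, 38.25, 91.25.
Maximum is 91.25, attained at (4, 3).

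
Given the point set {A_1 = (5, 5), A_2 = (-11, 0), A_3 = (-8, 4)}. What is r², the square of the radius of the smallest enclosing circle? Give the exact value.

70.25

Side lengths²: A_1A_2² = 281, A_1A_3² = 170, A_2A_3² = 25.
Since A_1A_2² = 281 ≥ 170 + 25 = 195, the angle opposite A_1A_2 is not acute, so the smallest enclosing circle has A_1A_2 as diameter.
Centre = midpoint of A_1A_2 = (-3, 2.5), r² = 281/4 = 70.25.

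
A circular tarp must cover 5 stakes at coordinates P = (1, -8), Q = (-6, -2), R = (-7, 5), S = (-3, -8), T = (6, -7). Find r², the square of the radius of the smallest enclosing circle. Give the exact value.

The minimum enclosing circle of a finite set is fixed by two of the points (as a diameter) or three (as a circumcircle).
The farthest pair is R–T with squared distance 313. The circle on this segment as diameter has centre (-0.5, -1) and r² = 313/4 = 78.25.
Check P: distance² to centre = 51.25 ≤ 78.25, so it lies inside.
All remaining points lie in this disk, and no smaller disk contains both endpoints, so this is the minimum enclosing circle.

78.25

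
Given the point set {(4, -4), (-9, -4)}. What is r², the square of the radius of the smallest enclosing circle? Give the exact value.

42.25

The smallest circle enclosing two points has them as diameter endpoints.
Centre = midpoint = (-2.5, -4); r² = |(4, -4)−(-9, -4)|²/4 = 169/4 = 42.25.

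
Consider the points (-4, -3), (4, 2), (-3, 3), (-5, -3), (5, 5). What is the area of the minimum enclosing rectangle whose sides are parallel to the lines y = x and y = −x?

72

In coordinates u = x + y, v = x − y the rectangle is axis-aligned; the map (x,y)→(u,v) scales areas by 2.
u-values: -7, 6, 0, -8, 10; range = 10 − (-8) = 18.
v-values: -1, 2, -6, -2, 0; range = 2 − (-6) = 8.
Area = (18 × 8) / 2 = 72.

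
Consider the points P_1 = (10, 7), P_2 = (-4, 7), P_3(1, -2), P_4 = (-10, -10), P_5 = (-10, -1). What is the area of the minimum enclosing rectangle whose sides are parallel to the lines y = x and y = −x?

259

In coordinates u = x + y, v = x − y the rectangle is axis-aligned; the map (x,y)→(u,v) scales areas by 2.
u-values: 17, 3, -1, -20, -11; range = 17 − (-20) = 37.
v-values: 3, -11, 3, 0, -9; range = 3 − (-11) = 14.
Area = (37 × 14) / 2 = 259.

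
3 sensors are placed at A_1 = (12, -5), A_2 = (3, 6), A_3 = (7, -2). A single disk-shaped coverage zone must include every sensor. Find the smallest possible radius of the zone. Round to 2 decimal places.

Side lengths²: A_1A_2² = 202, A_1A_3² = 34, A_2A_3² = 80.
Since A_1A_2² = 202 ≥ 80 + 34 = 114, the angle opposite A_1A_2 is not acute, so the smallest enclosing circle has A_1A_2 as diameter.
Centre = midpoint of A_1A_2 = (7.5, 0.5), r² = 202/4 = 50.5.
r = √(50.5) ≈ 7.11.

7.11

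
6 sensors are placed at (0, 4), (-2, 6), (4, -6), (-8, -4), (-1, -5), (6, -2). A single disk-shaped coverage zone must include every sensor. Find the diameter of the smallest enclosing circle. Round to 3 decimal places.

A smallest enclosing disk is always determined by at most three of the input points on its boundary.
The minimum enclosing circle is determined by three boundary points: (-2, 6), (-8, -4), (6, -2).
Their circumcentre is (-1.25, -1.25) with r² = 53.125.
The farthest remaining point (4, -6) is at distance² 50.125 ≤ 53.125.
Diameter = 2r = 2√(53.125) ≈ 14.577.

14.577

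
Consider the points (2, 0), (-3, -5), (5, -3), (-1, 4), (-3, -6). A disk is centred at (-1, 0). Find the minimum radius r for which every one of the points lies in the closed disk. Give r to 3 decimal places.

The required radius is the distance from (-1, 0) to the farthest point.
Squared distances: 9, 29, 45, 16, 40.
Maximum is 45, attained at (5, -3).
r = √45 ≈ 6.708.

6.708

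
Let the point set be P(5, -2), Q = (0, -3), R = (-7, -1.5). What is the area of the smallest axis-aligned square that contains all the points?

144

The bounding box has width 12 and height 1.5.
An axis-aligned square enclosing the set must have side ≥ max(width, height).
So the minimum side is max(12, 1.5) = 12.
Area = 12² = 144.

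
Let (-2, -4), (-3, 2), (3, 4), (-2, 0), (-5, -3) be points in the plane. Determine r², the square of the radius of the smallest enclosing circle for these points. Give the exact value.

The farthest pair is (3, 4)–(-5, -3) with squared distance 113. The circle on this segment as diameter has centre (-1, 0.5) and r² = 113/4 = 28.25.
Check (-2, -4): distance² to centre = 21.25 ≤ 28.25, so it lies inside.
All remaining points lie in this disk, and no smaller disk contains both endpoints, so this is the minimum enclosing circle.

28.25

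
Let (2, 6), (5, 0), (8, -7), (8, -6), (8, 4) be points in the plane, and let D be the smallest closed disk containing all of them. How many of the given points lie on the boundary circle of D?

2

A smallest enclosing disk is always determined by at most three of the input points on its boundary.
The farthest pair is (2, 6)–(8, -7) with squared distance 205. The circle on this segment as diameter has centre (5, -0.5) and r² = 205/4 = 51.25.
Check (5, 0): distance² to centre = 0.25 ≤ 51.25, so it lies inside.
All remaining points lie in this disk, and no smaller disk contains both endpoints, so this is the minimum enclosing circle.
The points at distance exactly r from the centre are (2, 6), (8, -7) — 2 points.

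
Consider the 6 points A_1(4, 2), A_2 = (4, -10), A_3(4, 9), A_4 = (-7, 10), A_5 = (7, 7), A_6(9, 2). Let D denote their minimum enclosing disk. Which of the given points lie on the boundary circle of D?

By Welzl's lemma the MEC is supported by two points (diametrically opposite) or three points (on a circumcircle).
The farthest pair is A_2–A_4 with squared distance 521. The circle on this segment as diameter has centre (-1.5, 0) and r² = 521/4 = 130.25.
Check A_1: distance² to centre = 34.25 ≤ 130.25, so it lies inside.
All remaining points lie in this disk, and no smaller disk contains both endpoints, so this is the minimum enclosing circle.
The points at distance exactly r from the centre are A_2, A_4 — 2 points.

A_2, A_4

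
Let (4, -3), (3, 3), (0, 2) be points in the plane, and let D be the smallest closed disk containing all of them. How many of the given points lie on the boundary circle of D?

Call the three points A, B, C in the order given.
Side lengths²: AB² = 37, AC² = 41, BC² = 10.
Since AC² = 41 < 37 + 10 = 47, the triangle is acute, so the smallest enclosing circle is the circumcircle.
Circumcentre = (91/38, -7/38), r² = 7585/722.
The points at distance exactly r from the centre are (4, -3), (3, 3), (0, 2) — 3 points.

3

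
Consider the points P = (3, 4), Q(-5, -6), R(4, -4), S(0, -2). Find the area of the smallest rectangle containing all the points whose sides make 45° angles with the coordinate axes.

In coordinates u = x + y, v = x − y the rectangle is axis-aligned; the map (x,y)→(u,v) scales areas by 2.
u-values: 7, -11, 0, -2; range = 7 − (-11) = 18.
v-values: -1, 1, 8, 2; range = 8 − (-1) = 9.
Area = (18 × 9) / 2 = 81.

81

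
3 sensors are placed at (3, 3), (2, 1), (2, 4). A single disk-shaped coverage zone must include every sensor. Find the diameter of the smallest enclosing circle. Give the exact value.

3

Call the three points A, B, C in the order given.
Side lengths²: AB² = 5, AC² = 2, BC² = 9.
Since BC² = 9 ≥ 5 + 2 = 7, the angle opposite BC is not acute, so the smallest enclosing circle has BC as diameter.
Centre = midpoint of BC = (2, 2.5), r² = 9/4 = 2.25.
Diameter = 2r = 2√(2.25) = 3.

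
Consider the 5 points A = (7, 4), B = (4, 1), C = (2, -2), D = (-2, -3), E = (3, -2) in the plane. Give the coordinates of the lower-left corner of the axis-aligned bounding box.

(-2, -3)

x-range [-2, 7], y-range [-3, 4].
The lower-left corner is (-2, -3).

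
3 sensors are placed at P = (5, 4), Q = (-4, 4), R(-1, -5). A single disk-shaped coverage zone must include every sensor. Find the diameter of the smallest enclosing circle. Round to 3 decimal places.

Side lengths²: PQ² = 81, PR² = 117, QR² = 90.
Since PR² = 117 < 90 + 81 = 171, the triangle is acute, so the smallest enclosing circle is the circumcircle.
Circumcentre = (0.5, 0.5), r² = 32.5.
Diameter = 2r = 2√(32.5) ≈ 11.402.

11.402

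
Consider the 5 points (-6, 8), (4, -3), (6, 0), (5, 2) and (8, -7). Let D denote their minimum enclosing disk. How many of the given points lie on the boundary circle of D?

A smallest enclosing disk is always determined by at most three of the input points on its boundary.
The farthest pair is (-6, 8)–(8, -7) with squared distance 421. The circle on this segment as diameter has centre (1, 0.5) and r² = 421/4 = 105.25.
Check (4, -3): distance² to centre = 21.25 ≤ 105.25, so it lies inside.
All remaining points lie in this disk, and no smaller disk contains both endpoints, so this is the minimum enclosing circle.
The points at distance exactly r from the centre are (-6, 8), (8, -7) — 2 points.

2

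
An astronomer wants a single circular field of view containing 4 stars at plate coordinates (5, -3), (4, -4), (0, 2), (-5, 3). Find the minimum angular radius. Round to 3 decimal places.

The minimum enclosing circle of a finite set is fixed by two of the points (as a diameter) or three (as a circumcircle).
The farthest pair is (5, -3)–(-5, 3) with squared distance 136. The circle on this segment as diameter has centre (0, 0) and r² = 136/4 = 34.
Check (4, -4): distance² to centre = 32 ≤ 34, so it lies inside.
All remaining points lie in this disk, and no smaller disk contains both endpoints, so this is the minimum enclosing circle.
r = √34 ≈ 5.831.

5.831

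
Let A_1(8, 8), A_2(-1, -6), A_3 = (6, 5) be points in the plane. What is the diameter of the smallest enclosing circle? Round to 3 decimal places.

16.643

Side lengths²: A_1A_2² = 277, A_1A_3² = 13, A_2A_3² = 170.
Since A_1A_2² = 277 ≥ 170 + 13 = 183, the angle opposite A_1A_2 is not acute, so the smallest enclosing circle has A_1A_2 as diameter.
Centre = midpoint of A_1A_2 = (3.5, 1), r² = 277/4 = 69.25.
Diameter = 2r = 2√(69.25) ≈ 16.643.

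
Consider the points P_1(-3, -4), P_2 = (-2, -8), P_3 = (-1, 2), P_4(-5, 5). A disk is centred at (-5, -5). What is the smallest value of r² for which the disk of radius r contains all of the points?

The required radius is the distance from (-5, -5) to the farthest point.
Squared distances: 5, 18, 65, 100.
Maximum is 100, attained at P_4.

100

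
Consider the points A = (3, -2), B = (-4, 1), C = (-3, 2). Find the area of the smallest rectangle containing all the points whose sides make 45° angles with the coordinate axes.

In coordinates u = x + y, v = x − y the rectangle is axis-aligned; the map (x,y)→(u,v) scales areas by 2.
u-values: 1, -3, -1; range = 1 − (-3) = 4.
v-values: 5, -5, -5; range = 5 − (-5) = 10.
Area = (4 × 10) / 2 = 20.

20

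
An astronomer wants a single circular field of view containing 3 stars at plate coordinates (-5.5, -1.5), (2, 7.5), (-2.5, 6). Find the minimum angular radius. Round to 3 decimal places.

5.858

Call the three points A, B, C in the order given.
Side lengths²: AB² = 137.25, AC² = 65.25, BC² = 22.5.
Since AB² = 137.25 ≥ 65.25 + 22.5 = 87.75, the angle opposite AB is not acute, so the smallest enclosing circle has AB as diameter.
Centre = midpoint of AB = (-1.75, 3), r² = 137.25/4 = 34.3125.
r = √(34.3125) ≈ 5.858.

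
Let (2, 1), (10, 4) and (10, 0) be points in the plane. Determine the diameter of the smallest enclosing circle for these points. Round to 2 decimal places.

8.61

Call the three points A, B, C in the order given.
Side lengths²: AB² = 73, AC² = 65, BC² = 16.
Since AB² = 73 < 65 + 16 = 81, the triangle is acute, so the smallest enclosing circle is the circumcircle.
Circumcentre = (6.1875, 2), r² = 18.53515625.
Diameter = 2r = 2√(18.53515625) ≈ 8.61.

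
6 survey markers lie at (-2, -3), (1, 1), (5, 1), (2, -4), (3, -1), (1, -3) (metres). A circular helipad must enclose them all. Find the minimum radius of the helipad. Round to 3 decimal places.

A smallest enclosing disk is always determined by at most three of the input points on its boundary.
The farthest pair is (-2, -3)–(5, 1) with squared distance 65. The circle on this segment as diameter has centre (1.5, -1) and r² = 65/4 = 16.25.
Check (1, 1): distance² to centre = 4.25 ≤ 16.25, so it lies inside.
All remaining points lie in this disk, and no smaller disk contains both endpoints, so this is the minimum enclosing circle.
r = √(16.25) ≈ 4.031.

4.031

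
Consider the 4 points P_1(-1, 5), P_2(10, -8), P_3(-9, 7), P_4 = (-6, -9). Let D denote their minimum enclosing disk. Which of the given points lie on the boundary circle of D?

P_2, P_3

The farthest pair is P_2–P_3 with squared distance 586. The circle on this segment as diameter has centre (0.5, -0.5) and r² = 586/4 = 146.5.
Check P_1: distance² to centre = 32.5 ≤ 146.5, so it lies inside.
All remaining points lie in this disk, and no smaller disk contains both endpoints, so this is the minimum enclosing circle.
The points at distance exactly r from the centre are P_2, P_3 — 2 points.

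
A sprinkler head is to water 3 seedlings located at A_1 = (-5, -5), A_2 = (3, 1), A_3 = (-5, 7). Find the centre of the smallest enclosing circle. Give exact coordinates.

(-3.25, 1)

Side lengths²: A_1A_2² = 100, A_1A_3² = 144, A_2A_3² = 100.
Since A_1A_3² = 144 < 100 + 100 = 200, the triangle is acute, so the smallest enclosing circle is the circumcircle.
Circumcentre = (-3.25, 1), r² = 39.0625.
Centre = (-3.25, 1).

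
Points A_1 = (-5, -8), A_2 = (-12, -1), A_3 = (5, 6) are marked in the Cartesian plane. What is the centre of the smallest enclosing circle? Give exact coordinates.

(-35/12, 13/12)

Side lengths²: A_1A_2² = 98, A_1A_3² = 296, A_2A_3² = 338.
Since A_2A_3² = 338 < 296 + 98 = 394, the triangle is acute, so the smallest enclosing circle is the circumcircle.
Circumcentre = (-35/12, 13/12), r² = 6253/72.
Centre = (-35/12, 13/12).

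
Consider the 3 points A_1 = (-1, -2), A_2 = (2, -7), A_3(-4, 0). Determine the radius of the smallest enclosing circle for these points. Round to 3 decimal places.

Side lengths²: A_1A_2² = 34, A_1A_3² = 13, A_2A_3² = 85.
Since A_2A_3² = 85 ≥ 34 + 13 = 47, the angle opposite A_2A_3 is not acute, so the smallest enclosing circle has A_2A_3 as diameter.
Centre = midpoint of A_2A_3 = (-1, -3.5), r² = 85/4 = 21.25.
r = √(21.25) ≈ 4.610.

4.610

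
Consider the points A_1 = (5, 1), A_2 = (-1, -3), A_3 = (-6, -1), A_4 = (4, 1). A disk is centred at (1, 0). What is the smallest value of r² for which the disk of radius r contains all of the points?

50

The required radius is the distance from (1, 0) to the farthest point.
Squared distances: 17, 13, 50, 10.
Maximum is 50, attained at A_3.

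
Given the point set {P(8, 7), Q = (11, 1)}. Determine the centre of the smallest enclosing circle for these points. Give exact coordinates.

(9.5, 4)

The smallest circle enclosing two points has them as diameter endpoints.
Centre = midpoint = (9.5, 4); r² = |PQ|²/4 = 45/4 = 11.25.
Centre = (9.5, 4).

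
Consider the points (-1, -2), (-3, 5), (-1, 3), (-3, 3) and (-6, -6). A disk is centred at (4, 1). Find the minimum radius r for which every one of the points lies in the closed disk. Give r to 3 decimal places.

12.207

The required radius is the distance from (4, 1) to the farthest point.
Squared distances: 34, 65, 29, 53, 149.
Maximum is 149, attained at (-6, -6).
r = √149 ≈ 12.207.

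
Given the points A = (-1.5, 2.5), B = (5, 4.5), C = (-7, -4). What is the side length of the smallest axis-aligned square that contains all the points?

12

The bounding box has width 12 and height 8.5.
An axis-aligned square enclosing the set must have side ≥ max(width, height).
So the minimum side is max(12, 8.5) = 12.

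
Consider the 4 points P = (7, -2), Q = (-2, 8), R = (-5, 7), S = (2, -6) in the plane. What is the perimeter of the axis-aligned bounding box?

52

Width = max x − min x = 7 − (-5) = 12.
Height = max y − min y = 8 − (-6) = 14.
Perimeter = 2(12 + 14) = 52.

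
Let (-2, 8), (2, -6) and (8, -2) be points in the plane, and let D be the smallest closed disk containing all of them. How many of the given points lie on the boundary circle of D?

Call the three points A, B, C in the order given.
Side lengths²: AB² = 212, AC² = 200, BC² = 52.
Since AB² = 212 < 200 + 52 = 252, the triangle is acute, so the smallest enclosing circle is the circumcircle.
Circumcentre = (1.4, 1.4), r² = 55.12.
The points at distance exactly r from the centre are (-2, 8), (2, -6), (8, -2) — 3 points.

3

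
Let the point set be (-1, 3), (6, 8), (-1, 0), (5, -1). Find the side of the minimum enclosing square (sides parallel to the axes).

The bounding box has width 7 and height 9.
An axis-aligned square enclosing the set must have side ≥ max(width, height).
So the minimum side is max(7, 9) = 9.

9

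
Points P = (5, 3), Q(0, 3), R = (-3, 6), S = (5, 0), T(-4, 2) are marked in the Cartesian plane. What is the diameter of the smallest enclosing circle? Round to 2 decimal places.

The minimum enclosing circle is determined by three boundary points: R, S, T.
Their circumcentre is (35/38, 55/19) with r² = 36125/1444.
The farthest remaining point P is at distance² 24041/1444 ≤ 36125/1444.
Diameter = 2r = 2√(36125/1444) ≈ 10.00.

10.00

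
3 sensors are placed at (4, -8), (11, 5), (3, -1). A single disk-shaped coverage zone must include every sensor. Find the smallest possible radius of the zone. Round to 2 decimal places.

Call the three points A, B, C in the order given.
Side lengths²: AB² = 218, AC² = 50, BC² = 100.
Since AB² = 218 ≥ 100 + 50 = 150, the angle opposite AB is not acute, so the smallest enclosing circle has AB as diameter.
Centre = midpoint of AB = (7.5, -1.5), r² = 218/4 = 54.5.
r = √(54.5) ≈ 7.38.

7.38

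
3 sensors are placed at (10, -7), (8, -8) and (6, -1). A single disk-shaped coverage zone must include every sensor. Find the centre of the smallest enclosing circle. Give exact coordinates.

Call the three points A, B, C in the order given.
Side lengths²: AB² = 5, AC² = 52, BC² = 53.
Since BC² = 53 < 52 + 5 = 57, the triangle is acute, so the smallest enclosing circle is the circumcircle.
Circumcentre = (7.4375, -4.375), r² = 13.45703125.
Centre = (7.4375, -4.375).

(7.4375, -4.375)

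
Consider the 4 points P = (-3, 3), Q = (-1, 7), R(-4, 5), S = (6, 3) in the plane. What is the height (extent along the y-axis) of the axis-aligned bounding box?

max y = 7, min y = 3, so height = 4.

4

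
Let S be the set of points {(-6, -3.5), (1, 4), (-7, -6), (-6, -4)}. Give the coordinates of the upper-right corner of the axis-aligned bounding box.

(1, 4)

x-range [-7, 1], y-range [-6, 4].
The upper-right corner is (1, 4).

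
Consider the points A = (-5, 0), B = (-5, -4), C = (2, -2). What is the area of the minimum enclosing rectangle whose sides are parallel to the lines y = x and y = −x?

40.5

In coordinates u = x + y, v = x − y the rectangle is axis-aligned; the map (x,y)→(u,v) scales areas by 2.
u-values: -5, -9, 0; range = 0 − (-9) = 9.
v-values: -5, -1, 4; range = 4 − (-5) = 9.
Area = (9 × 9) / 2 = 40.5.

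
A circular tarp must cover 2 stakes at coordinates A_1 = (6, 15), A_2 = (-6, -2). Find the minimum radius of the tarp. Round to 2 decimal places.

10.40

The smallest circle enclosing two points has them as diameter endpoints.
Centre = midpoint = (0, 6.5); r² = |A_1A_2|²/4 = 433/4 = 108.25.
r = √(108.25) ≈ 10.40.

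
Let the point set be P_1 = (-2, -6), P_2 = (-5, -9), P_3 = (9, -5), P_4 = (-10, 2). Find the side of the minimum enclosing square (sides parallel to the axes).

The bounding box has width 19 and height 11.
An axis-aligned square enclosing the set must have side ≥ max(width, height).
So the minimum side is max(19, 11) = 19.

19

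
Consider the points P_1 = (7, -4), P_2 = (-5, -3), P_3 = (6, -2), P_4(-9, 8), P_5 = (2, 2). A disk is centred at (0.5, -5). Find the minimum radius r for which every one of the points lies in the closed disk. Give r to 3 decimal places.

The required radius is the distance from (0.5, -5) to the farthest point.
Squared distances: 43.25, 34.25, 39.25, 259.25, 51.25.
Maximum is 259.25, attained at P_4.
r = √(259.25) ≈ 16.101.

16.101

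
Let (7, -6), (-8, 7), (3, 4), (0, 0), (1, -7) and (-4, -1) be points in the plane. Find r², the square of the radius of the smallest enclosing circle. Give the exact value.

98.5

The minimum enclosing circle of a finite set is fixed by two of the points (as a diameter) or three (as a circumcircle).
The farthest pair is (7, -6)–(-8, 7) with squared distance 394. The circle on this segment as diameter has centre (-0.5, 0.5) and r² = 394/4 = 98.5.
Check (3, 4): distance² to centre = 24.5 ≤ 98.5, so it lies inside.
All remaining points lie in this disk, and no smaller disk contains both endpoints, so this is the minimum enclosing circle.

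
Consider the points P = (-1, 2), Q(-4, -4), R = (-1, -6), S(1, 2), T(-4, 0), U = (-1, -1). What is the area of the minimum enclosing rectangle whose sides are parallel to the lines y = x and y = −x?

49.5

In coordinates u = x + y, v = x − y the rectangle is axis-aligned; the map (x,y)→(u,v) scales areas by 2.
u-values: 1, -8, -7, 3, -4, -2; range = 3 − (-8) = 11.
v-values: -3, 0, 5, -1, -4, 0; range = 5 − (-4) = 9.
Area = (11 × 9) / 2 = 49.5.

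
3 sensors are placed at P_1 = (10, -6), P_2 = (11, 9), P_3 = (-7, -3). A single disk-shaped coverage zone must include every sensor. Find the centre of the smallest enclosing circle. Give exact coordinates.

(114/43, 87/43)

Side lengths²: P_1P_2² = 226, P_1P_3² = 298, P_2P_3² = 468.
Since P_2P_3² = 468 < 298 + 226 = 524, the triangle is acute, so the smallest enclosing circle is the circumcircle.
Circumcentre = (114/43, 87/43), r² = 218881/1849.
Centre = (114/43, 87/43).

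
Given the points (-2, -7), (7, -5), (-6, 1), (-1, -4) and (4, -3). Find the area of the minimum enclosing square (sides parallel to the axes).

169

The bounding box has width 13 and height 8.
An axis-aligned square enclosing the set must have side ≥ max(width, height).
So the minimum side is max(13, 8) = 13.
Area = 13² = 169.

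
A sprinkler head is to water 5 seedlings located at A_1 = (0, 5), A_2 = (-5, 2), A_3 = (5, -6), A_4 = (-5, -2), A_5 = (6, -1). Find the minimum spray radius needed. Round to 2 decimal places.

6.44

The minimum enclosing circle is determined by three boundary points: A_1, A_2, A_3.
Their circumcentre is (16/35, -10/7) with r² = 50881/1225.
The farthest remaining point A_5 is at distance² 37861/1225 ≤ 50881/1225.
r = √(50881/1225) ≈ 6.44.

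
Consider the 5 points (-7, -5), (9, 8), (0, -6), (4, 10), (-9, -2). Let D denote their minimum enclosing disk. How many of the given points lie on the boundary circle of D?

3

The minimum enclosing circle of a finite set is fixed by two of the points (as a diameter) or three (as a circumcircle).
The minimum enclosing circle is determined by three boundary points: (-7, -5), (9, 8), (-9, -2).
Their circumcentre is (35/74, 159/74) with r² = 292825/2738.
The farthest remaining point (4, 10) is at distance² 202841/2738 ≤ 292825/2738.
The points at distance exactly r from the centre are (-7, -5), (9, 8), (-9, -2) — 3 points.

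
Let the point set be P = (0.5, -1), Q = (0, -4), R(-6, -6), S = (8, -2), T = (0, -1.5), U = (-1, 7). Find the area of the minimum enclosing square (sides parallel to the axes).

The bounding box has width 14 and height 13.
An axis-aligned square enclosing the set must have side ≥ max(width, height).
So the minimum side is max(14, 13) = 14.
Area = 14² = 196.

196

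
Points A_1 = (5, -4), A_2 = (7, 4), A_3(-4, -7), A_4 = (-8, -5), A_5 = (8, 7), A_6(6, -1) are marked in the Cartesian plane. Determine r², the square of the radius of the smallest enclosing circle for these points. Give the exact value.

By Welzl's lemma the MEC is supported by two points (diametrically opposite) or three points (on a circumcircle).
The farthest pair is A_4–A_5 with squared distance 400. The circle on this segment as diameter has centre (0, 1) and r² = 400/4 = 100.
Check A_1: distance² to centre = 50 ≤ 100, so it lies inside.
All remaining points lie in this disk, and no smaller disk contains both endpoints, so this is the minimum enclosing circle.

100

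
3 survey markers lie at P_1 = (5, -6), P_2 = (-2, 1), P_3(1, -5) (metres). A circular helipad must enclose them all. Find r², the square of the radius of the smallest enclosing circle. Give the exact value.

Side lengths²: P_1P_2² = 98, P_1P_3² = 17, P_2P_3² = 45.
Since P_1P_2² = 98 ≥ 45 + 17 = 62, the angle opposite P_1P_2 is not acute, so the smallest enclosing circle has P_1P_2 as diameter.
Centre = midpoint of P_1P_2 = (1.5, -2.5), r² = 98/4 = 24.5.

24.5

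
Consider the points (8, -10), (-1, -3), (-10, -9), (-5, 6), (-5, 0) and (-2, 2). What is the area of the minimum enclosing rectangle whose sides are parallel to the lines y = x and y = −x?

290

In coordinates u = x + y, v = x − y the rectangle is axis-aligned; the map (x,y)→(u,v) scales areas by 2.
u-values: -2, -4, -19, 1, -5, 0; range = 1 − (-19) = 20.
v-values: 18, 2, -1, -11, -5, -4; range = 18 − (-11) = 29.
Area = (20 × 29) / 2 = 290.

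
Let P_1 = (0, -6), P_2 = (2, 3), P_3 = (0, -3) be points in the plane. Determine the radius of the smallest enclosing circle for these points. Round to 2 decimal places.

Side lengths²: P_1P_2² = 85, P_1P_3² = 9, P_2P_3² = 40.
Since P_1P_2² = 85 ≥ 40 + 9 = 49, the angle opposite P_1P_2 is not acute, so the smallest enclosing circle has P_1P_2 as diameter.
Centre = midpoint of P_1P_2 = (1, -1.5), r² = 85/4 = 21.25.
r = √(21.25) ≈ 4.61.

4.61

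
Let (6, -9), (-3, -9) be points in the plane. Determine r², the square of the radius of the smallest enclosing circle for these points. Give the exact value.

20.25

The smallest circle enclosing two points has them as diameter endpoints.
Centre = midpoint = (1.5, -9); r² = |(6, -9)−(-3, -9)|²/4 = 81/4 = 20.25.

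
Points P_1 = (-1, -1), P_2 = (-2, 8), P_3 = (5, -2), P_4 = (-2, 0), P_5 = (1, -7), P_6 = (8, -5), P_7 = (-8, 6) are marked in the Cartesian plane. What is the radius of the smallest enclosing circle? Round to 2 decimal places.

By Welzl's lemma the MEC is supported by two points (diametrically opposite) or three points (on a circumcircle).
The farthest pair is P_6–P_7 with squared distance 377. The circle on this segment as diameter has centre (0, 0.5) and r² = 377/4 = 94.25.
Check P_1: distance² to centre = 3.25 ≤ 94.25, so it lies inside.
All remaining points lie in this disk, and no smaller disk contains both endpoints, so this is the minimum enclosing circle.
r = √(94.25) ≈ 9.71.

9.71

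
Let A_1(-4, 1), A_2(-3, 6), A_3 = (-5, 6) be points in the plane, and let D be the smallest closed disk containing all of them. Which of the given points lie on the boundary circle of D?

Side lengths²: A_1A_2² = 26, A_1A_3² = 26, A_2A_3² = 4.
Since A_1A_3² = 26 < 26 + 4 = 30, the triangle is acute, so the smallest enclosing circle is the circumcircle.
Circumcentre = (-4, 3.6), r² = 6.76.
The points at distance exactly r from the centre are A_1, A_2, A_3 — 3 points.

A_1, A_2, A_3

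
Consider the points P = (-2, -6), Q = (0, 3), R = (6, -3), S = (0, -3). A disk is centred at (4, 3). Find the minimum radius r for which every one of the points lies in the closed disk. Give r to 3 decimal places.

10.817

The required radius is the distance from (4, 3) to the farthest point.
Squared distances: 117, 16, 40, 52.
Maximum is 117, attained at P.
r = √117 ≈ 10.817.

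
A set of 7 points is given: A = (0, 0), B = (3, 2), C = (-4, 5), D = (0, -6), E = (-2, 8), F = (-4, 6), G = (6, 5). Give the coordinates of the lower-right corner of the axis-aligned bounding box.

x-range [-4, 6], y-range [-6, 8].
The lower-right corner is (6, -6).

(6, -6)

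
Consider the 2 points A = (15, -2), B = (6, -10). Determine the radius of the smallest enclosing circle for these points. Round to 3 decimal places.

The smallest circle enclosing two points has them as diameter endpoints.
Centre = midpoint = (10.5, -6); r² = |AB|²/4 = 145/4 = 36.25.
r = √(36.25) ≈ 6.021.

6.021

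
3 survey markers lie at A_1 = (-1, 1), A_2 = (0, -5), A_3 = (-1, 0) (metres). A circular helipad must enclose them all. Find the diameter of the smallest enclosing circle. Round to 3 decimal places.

6.083

Side lengths²: A_1A_2² = 37, A_1A_3² = 1, A_2A_3² = 26.
Since A_1A_2² = 37 ≥ 26 + 1 = 27, the angle opposite A_1A_2 is not acute, so the smallest enclosing circle has A_1A_2 as diameter.
Centre = midpoint of A_1A_2 = (-0.5, -2), r² = 37/4 = 9.25.
Diameter = 2r = 2√(9.25) ≈ 6.083.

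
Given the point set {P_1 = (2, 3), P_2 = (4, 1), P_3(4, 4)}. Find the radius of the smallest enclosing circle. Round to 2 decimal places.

1.58

Side lengths²: P_1P_2² = 8, P_1P_3² = 5, P_2P_3² = 9.
Since P_2P_3² = 9 < 8 + 5 = 13, the triangle is acute, so the smallest enclosing circle is the circumcircle.
Circumcentre = (3.5, 2.5), r² = 2.5.
r = √(2.5) ≈ 1.58.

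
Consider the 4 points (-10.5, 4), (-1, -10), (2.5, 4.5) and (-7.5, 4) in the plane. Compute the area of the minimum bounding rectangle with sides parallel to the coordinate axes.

x ranges over [-10.5, 2.5], width 13.
y ranges over [-10, 4.5], height 14.5.
Area = 13 × 14.5 = 188.5.

188.5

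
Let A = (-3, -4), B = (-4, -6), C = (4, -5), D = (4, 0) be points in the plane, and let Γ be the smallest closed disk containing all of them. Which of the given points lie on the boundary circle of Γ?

B, D

The farthest pair is B–D with squared distance 100. The circle on this segment as diameter has centre (0, -3) and r² = 100/4 = 25.
Check A: distance² to centre = 10 ≤ 25, so it lies inside.
All remaining points lie in this disk, and no smaller disk contains both endpoints, so this is the minimum enclosing circle.
The points at distance exactly r from the centre are B, D — 2 points.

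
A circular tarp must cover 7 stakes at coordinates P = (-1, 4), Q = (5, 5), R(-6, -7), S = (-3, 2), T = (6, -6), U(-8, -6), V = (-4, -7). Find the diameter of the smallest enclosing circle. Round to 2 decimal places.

17.10

By Welzl's lemma the MEC is supported by two points (diametrically opposite) or three points (on a circumcircle).
The minimum enclosing circle is determined by three boundary points: Q, T, U.
Their circumcentre is (-1, -12/11) with r² = 8845/121.
The farthest remaining point R is at distance² 7250/121 ≤ 8845/121.
Diameter = 2r = 2√(8845/121) ≈ 17.10.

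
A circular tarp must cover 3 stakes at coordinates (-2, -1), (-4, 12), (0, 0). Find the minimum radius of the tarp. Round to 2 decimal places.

Call the three points A, B, C in the order given.
Side lengths²: AB² = 173, AC² = 5, BC² = 160.
Since AB² = 173 ≥ 160 + 5 = 165, the angle opposite AB is not acute, so the smallest enclosing circle has AB as diameter.
Centre = midpoint of AB = (-3, 5.5), r² = 173/4 = 43.25.
r = √(43.25) ≈ 6.58.

6.58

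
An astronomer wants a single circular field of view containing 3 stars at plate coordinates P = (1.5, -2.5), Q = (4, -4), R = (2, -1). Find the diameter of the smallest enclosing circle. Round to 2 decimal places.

3.61

Side lengths²: PQ² = 8.5, PR² = 2.5, QR² = 13.
Since QR² = 13 ≥ 8.5 + 2.5 = 11, the angle opposite QR is not acute, so the smallest enclosing circle has QR as diameter.
Centre = midpoint of QR = (3, -2.5), r² = 13/4 = 3.25.
Diameter = 2r = 2√(3.25) ≈ 3.61.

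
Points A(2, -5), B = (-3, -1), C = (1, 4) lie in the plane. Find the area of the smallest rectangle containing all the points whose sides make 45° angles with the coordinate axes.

In coordinates u = x + y, v = x − y the rectangle is axis-aligned; the map (x,y)→(u,v) scales areas by 2.
u-values: -3, -4, 5; range = 5 − (-4) = 9.
v-values: 7, -2, -3; range = 7 − (-3) = 10.
Area = (9 × 10) / 2 = 45.

45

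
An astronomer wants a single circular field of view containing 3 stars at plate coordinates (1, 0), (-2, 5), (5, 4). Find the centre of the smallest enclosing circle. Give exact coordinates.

(1.375, 3.625)

Call the three points A, B, C in the order given.
Side lengths²: AB² = 34, AC² = 32, BC² = 50.
Since BC² = 50 < 34 + 32 = 66, the triangle is acute, so the smallest enclosing circle is the circumcircle.
Circumcentre = (1.375, 3.625), r² = 13.28125.
Centre = (1.375, 3.625).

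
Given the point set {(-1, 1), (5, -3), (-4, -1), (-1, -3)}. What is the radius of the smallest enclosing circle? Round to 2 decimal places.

4.61

The minimum enclosing circle of a finite set is fixed by two of the points (as a diameter) or three (as a circumcircle).
The farthest pair is (5, -3)–(-4, -1) with squared distance 85. The circle on this segment as diameter has centre (0.5, -2) and r² = 85/4 = 21.25.
Check (-1, 1): distance² to centre = 11.25 ≤ 21.25, so it lies inside.
All remaining points lie in this disk, and no smaller disk contains both endpoints, so this is the minimum enclosing circle.
r = √(21.25) ≈ 4.61.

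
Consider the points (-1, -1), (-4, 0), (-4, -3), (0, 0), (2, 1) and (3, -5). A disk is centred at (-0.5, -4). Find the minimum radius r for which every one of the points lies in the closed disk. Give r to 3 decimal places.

The required radius is the distance from (-0.5, -4) to the farthest point.
Squared distances: 9.25, 28.25, 13.25, 16.25, 31.25, 13.25.
Maximum is 31.25, attained at (2, 1).
r = √(31.25) ≈ 5.590.

5.590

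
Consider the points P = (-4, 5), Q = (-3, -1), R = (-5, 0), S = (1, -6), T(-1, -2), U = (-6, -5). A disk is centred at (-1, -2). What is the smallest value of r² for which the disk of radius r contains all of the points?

The required radius is the distance from (-1, -2) to the farthest point.
Squared distances: 58, 5, 20, 20, 0, 34.
Maximum is 58, attained at P.

58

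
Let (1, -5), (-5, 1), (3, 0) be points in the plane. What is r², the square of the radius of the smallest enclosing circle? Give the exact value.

1885/98

Call the three points A, B, C in the order given.
Side lengths²: AB² = 72, AC² = 29, BC² = 65.
Since AB² = 72 < 65 + 29 = 94, the triangle is acute, so the smallest enclosing circle is the circumcircle.
Circumcentre = (-17/14, -17/14), r² = 1885/98.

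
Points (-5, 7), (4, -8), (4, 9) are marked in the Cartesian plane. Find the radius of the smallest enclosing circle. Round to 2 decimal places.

Call the three points A, B, C in the order given.
Side lengths²: AB² = 306, AC² = 85, BC² = 289.
Since AB² = 306 < 289 + 85 = 374, the triangle is acute, so the smallest enclosing circle is the circumcircle.
Circumcentre = (7/6, 0.5), r² = 1445/18.
r = √(1445/18) ≈ 8.96.

8.96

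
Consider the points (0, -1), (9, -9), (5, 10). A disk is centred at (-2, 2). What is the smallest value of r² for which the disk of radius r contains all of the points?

242

The required radius is the distance from (-2, 2) to the farthest point.
Squared distances: 13, 242, 113.
Maximum is 242, attained at (9, -9).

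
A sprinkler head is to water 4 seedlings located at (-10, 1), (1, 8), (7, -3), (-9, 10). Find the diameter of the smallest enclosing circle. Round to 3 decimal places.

20.616

The minimum enclosing circle of a finite set is fixed by two of the points (as a diameter) or three (as a circumcircle).
The farthest pair is (7, -3)–(-9, 10) with squared distance 425. The circle on this segment as diameter has centre (-1, 3.5) and r² = 425/4 = 106.25.
Check (-10, 1): distance² to centre = 87.25 ≤ 106.25, so it lies inside.
All remaining points lie in this disk, and no smaller disk contains both endpoints, so this is the minimum enclosing circle.
Diameter = 2r = 2√(106.25) ≈ 20.616.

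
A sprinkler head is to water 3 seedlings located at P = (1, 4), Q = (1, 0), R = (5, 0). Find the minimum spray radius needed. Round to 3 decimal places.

2.828

Side lengths²: PQ² = 16, PR² = 32, QR² = 16.
Since PR² = 32 ≥ 16 + 16 = 32, the angle opposite PR is not acute, so the smallest enclosing circle has PR as diameter.
Centre = midpoint of PR = (3, 2), r² = 32/4 = 8.
r = √8 ≈ 2.828.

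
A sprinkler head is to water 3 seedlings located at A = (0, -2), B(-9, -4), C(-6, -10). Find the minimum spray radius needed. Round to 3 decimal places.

5.154

Side lengths²: AB² = 85, AC² = 100, BC² = 45.
Since AC² = 100 < 85 + 45 = 130, the triangle is acute, so the smallest enclosing circle is the circumcircle.
Circumcentre = (-4, -5.25), r² = 26.5625.
r = √(26.5625) ≈ 5.154.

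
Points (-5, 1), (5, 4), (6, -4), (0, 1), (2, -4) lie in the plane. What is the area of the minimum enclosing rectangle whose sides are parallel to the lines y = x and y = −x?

In coordinates u = x + y, v = x − y the rectangle is axis-aligned; the map (x,y)→(u,v) scales areas by 2.
u-values: -4, 9, 2, 1, -2; range = 9 − (-4) = 13.
v-values: -6, 1, 10, -1, 6; range = 10 − (-6) = 16.
Area = (13 × 16) / 2 = 104.

104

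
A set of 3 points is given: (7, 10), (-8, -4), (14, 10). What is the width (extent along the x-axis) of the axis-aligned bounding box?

max x = 14, min x = -8, so width = 22.

22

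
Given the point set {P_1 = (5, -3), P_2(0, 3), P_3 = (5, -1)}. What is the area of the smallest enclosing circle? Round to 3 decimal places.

Side lengths²: P_1P_2² = 61, P_1P_3² = 4, P_2P_3² = 41.
Since P_1P_2² = 61 ≥ 41 + 4 = 45, the angle opposite P_1P_2 is not acute, so the smallest enclosing circle has P_1P_2 as diameter.
Centre = midpoint of P_1P_2 = (2.5, 0), r² = 61/4 = 15.25.
Area = π·r² = π·15.25 ≈ 47.909.

47.909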